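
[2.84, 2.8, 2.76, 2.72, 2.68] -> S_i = 2.84 + -0.04*i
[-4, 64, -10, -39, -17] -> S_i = Random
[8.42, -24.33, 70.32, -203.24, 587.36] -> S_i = 8.42*(-2.89)^i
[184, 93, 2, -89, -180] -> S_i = 184 + -91*i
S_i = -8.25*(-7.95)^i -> [-8.25, 65.59, -521.42, 4145.29, -32955.09]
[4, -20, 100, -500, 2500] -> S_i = 4*-5^i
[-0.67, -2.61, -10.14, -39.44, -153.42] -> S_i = -0.67*3.89^i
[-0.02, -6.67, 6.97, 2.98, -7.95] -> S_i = Random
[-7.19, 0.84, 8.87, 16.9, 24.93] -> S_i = -7.19 + 8.03*i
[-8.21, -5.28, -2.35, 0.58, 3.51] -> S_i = -8.21 + 2.93*i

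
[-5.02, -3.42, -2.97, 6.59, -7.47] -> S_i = Random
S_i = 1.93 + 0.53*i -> [1.93, 2.46, 2.99, 3.52, 4.05]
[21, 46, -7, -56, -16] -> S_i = Random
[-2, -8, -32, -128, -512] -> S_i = -2*4^i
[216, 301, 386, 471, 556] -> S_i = 216 + 85*i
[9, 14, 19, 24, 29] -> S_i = 9 + 5*i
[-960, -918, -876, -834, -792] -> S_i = -960 + 42*i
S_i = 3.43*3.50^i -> [3.43, 12.0, 42.02, 147.06, 514.71]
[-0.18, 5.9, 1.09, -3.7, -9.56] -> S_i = Random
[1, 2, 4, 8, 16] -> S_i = 1*2^i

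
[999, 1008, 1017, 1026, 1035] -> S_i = 999 + 9*i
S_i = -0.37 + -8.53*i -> [-0.37, -8.9, -17.43, -25.96, -34.49]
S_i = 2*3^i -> [2, 6, 18, 54, 162]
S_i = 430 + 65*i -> [430, 495, 560, 625, 690]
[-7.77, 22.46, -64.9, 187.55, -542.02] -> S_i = -7.77*(-2.89)^i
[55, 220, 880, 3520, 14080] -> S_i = 55*4^i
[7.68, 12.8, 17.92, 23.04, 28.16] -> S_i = 7.68 + 5.12*i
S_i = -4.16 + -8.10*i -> [-4.16, -12.26, -20.36, -28.46, -36.56]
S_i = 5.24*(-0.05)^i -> [5.24, -0.26, 0.01, -0.0, 0.0]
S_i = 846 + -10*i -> [846, 836, 826, 816, 806]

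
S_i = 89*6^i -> [89, 534, 3204, 19224, 115344]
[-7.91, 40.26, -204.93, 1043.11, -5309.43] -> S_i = -7.91*(-5.09)^i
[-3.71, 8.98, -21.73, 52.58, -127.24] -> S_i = -3.71*(-2.42)^i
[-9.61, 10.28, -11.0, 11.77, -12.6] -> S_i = -9.61*(-1.07)^i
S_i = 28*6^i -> [28, 168, 1008, 6048, 36288]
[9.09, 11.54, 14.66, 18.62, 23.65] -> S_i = 9.09*1.27^i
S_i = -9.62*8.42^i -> [-9.62, -81.0, -682.02, -5742.64, -48353.0]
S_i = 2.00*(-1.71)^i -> [2.0, -3.42, 5.85, -10.0, 17.1]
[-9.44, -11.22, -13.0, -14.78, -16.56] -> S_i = -9.44 + -1.78*i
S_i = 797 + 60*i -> [797, 857, 917, 977, 1037]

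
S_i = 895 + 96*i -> [895, 991, 1087, 1183, 1279]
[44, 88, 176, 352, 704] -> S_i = 44*2^i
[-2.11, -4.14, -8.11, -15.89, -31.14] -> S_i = -2.11*1.96^i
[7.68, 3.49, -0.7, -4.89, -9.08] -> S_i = 7.68 + -4.19*i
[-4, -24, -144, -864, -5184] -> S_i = -4*6^i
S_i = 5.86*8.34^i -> [5.86, 48.87, 407.6, 3399.35, 28350.57]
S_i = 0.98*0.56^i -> [0.98, 0.55, 0.31, 0.17, 0.1]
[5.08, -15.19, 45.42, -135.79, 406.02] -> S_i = 5.08*(-2.99)^i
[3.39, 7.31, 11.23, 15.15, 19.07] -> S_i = 3.39 + 3.92*i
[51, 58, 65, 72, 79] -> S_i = 51 + 7*i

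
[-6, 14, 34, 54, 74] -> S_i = -6 + 20*i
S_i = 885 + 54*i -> [885, 939, 993, 1047, 1101]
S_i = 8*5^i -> [8, 40, 200, 1000, 5000]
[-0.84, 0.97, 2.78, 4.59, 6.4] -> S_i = -0.84 + 1.81*i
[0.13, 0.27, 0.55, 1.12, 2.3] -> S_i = 0.13*2.05^i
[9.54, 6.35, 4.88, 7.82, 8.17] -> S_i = Random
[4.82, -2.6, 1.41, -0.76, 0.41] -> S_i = 4.82*(-0.54)^i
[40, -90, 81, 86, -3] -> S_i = Random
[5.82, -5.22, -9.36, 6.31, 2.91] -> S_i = Random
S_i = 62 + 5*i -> [62, 67, 72, 77, 82]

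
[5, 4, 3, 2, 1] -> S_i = 5 + -1*i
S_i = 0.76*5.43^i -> [0.76, 4.13, 22.41, 121.68, 660.71]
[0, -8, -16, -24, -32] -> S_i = 0 + -8*i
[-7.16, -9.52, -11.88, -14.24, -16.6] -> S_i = -7.16 + -2.36*i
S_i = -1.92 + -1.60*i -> [-1.92, -3.52, -5.12, -6.72, -8.32]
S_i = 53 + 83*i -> [53, 136, 219, 302, 385]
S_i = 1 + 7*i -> [1, 8, 15, 22, 29]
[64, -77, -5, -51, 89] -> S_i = Random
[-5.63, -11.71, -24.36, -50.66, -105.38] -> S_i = -5.63*2.08^i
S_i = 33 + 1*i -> [33, 34, 35, 36, 37]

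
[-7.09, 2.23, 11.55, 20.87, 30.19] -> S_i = -7.09 + 9.32*i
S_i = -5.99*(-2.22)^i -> [-5.99, 13.3, -29.52, 65.54, -145.49]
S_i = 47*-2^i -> [47, -94, 188, -376, 752]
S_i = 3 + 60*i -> [3, 63, 123, 183, 243]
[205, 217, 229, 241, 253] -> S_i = 205 + 12*i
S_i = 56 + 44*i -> [56, 100, 144, 188, 232]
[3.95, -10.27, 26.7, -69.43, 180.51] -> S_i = 3.95*(-2.60)^i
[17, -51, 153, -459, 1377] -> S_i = 17*-3^i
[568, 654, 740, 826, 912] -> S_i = 568 + 86*i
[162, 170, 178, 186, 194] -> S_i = 162 + 8*i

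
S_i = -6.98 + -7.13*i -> [-6.98, -14.11, -21.24, -28.37, -35.5]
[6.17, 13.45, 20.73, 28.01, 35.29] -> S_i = 6.17 + 7.28*i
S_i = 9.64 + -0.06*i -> [9.64, 9.58, 9.52, 9.46, 9.4]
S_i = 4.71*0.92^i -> [4.71, 4.33, 3.99, 3.67, 3.37]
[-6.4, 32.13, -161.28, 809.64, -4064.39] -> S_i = -6.40*(-5.02)^i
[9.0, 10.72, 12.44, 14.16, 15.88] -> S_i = 9.00 + 1.72*i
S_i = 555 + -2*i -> [555, 553, 551, 549, 547]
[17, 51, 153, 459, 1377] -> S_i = 17*3^i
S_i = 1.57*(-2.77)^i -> [1.57, -4.35, 12.05, -33.37, 92.43]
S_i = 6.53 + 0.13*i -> [6.53, 6.66, 6.79, 6.92, 7.05]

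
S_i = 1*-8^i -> [1, -8, 64, -512, 4096]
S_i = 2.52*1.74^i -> [2.52, 4.38, 7.63, 13.28, 23.1]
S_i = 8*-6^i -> [8, -48, 288, -1728, 10368]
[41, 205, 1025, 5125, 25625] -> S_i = 41*5^i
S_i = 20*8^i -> [20, 160, 1280, 10240, 81920]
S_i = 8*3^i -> [8, 24, 72, 216, 648]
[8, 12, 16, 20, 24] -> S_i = 8 + 4*i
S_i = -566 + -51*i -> [-566, -617, -668, -719, -770]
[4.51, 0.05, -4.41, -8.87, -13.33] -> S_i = 4.51 + -4.46*i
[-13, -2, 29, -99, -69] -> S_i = Random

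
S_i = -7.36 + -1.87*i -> [-7.36, -9.23, -11.1, -12.97, -14.84]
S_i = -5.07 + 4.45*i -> [-5.07, -0.62, 3.83, 8.28, 12.73]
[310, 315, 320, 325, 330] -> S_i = 310 + 5*i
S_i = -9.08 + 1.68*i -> [-9.08, -7.4, -5.72, -4.04, -2.36]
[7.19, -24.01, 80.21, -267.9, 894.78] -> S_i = 7.19*(-3.34)^i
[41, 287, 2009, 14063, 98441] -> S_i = 41*7^i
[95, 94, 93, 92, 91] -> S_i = 95 + -1*i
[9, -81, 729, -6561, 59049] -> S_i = 9*-9^i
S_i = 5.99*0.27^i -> [5.99, 1.62, 0.44, 0.12, 0.03]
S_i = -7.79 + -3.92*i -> [-7.79, -11.71, -15.63, -19.55, -23.47]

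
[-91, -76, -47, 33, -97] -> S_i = Random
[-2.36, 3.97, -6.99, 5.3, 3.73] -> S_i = Random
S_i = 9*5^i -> [9, 45, 225, 1125, 5625]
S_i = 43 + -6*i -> [43, 37, 31, 25, 19]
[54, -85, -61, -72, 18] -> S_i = Random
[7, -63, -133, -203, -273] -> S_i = 7 + -70*i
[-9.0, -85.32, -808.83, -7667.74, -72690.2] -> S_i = -9.00*9.48^i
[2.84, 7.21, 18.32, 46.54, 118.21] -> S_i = 2.84*2.54^i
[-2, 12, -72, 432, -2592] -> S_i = -2*-6^i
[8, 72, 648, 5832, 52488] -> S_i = 8*9^i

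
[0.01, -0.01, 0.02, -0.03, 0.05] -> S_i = 0.01*(-1.47)^i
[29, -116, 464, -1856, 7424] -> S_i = 29*-4^i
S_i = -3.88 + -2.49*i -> [-3.88, -6.37, -8.86, -11.35, -13.84]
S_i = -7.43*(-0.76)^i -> [-7.43, 5.65, -4.29, 3.26, -2.48]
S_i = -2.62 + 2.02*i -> [-2.62, -0.6, 1.42, 3.44, 5.46]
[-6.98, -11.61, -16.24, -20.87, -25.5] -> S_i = -6.98 + -4.63*i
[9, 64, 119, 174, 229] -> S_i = 9 + 55*i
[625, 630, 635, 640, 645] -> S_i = 625 + 5*i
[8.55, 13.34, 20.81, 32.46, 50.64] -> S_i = 8.55*1.56^i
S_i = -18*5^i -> [-18, -90, -450, -2250, -11250]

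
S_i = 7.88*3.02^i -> [7.88, 23.8, 71.87, 217.04, 655.47]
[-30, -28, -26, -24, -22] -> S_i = -30 + 2*i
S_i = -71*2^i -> [-71, -142, -284, -568, -1136]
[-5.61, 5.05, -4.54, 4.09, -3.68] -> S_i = -5.61*(-0.90)^i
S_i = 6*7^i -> [6, 42, 294, 2058, 14406]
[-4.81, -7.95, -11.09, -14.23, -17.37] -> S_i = -4.81 + -3.14*i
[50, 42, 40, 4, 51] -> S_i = Random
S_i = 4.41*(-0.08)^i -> [4.41, -0.35, 0.03, -0.0, 0.0]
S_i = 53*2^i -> [53, 106, 212, 424, 848]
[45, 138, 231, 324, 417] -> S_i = 45 + 93*i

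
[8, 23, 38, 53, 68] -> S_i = 8 + 15*i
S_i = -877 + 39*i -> [-877, -838, -799, -760, -721]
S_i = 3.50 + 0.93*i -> [3.5, 4.43, 5.36, 6.29, 7.22]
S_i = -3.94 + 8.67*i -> [-3.94, 4.73, 13.4, 22.07, 30.74]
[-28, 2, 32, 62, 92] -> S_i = -28 + 30*i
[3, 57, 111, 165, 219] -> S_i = 3 + 54*i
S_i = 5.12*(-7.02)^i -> [5.12, -35.94, 252.32, -1771.26, 12434.22]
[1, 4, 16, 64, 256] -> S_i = 1*4^i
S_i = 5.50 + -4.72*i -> [5.5, 0.78, -3.94, -8.66, -13.38]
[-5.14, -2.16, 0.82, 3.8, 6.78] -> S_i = -5.14 + 2.98*i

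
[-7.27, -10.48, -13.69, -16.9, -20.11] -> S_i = -7.27 + -3.21*i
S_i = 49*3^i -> [49, 147, 441, 1323, 3969]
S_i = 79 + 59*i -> [79, 138, 197, 256, 315]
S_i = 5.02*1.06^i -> [5.02, 5.32, 5.64, 5.98, 6.34]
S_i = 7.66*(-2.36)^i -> [7.66, -18.08, 42.66, -100.69, 237.62]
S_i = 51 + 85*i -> [51, 136, 221, 306, 391]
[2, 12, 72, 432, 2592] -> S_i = 2*6^i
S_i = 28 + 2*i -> [28, 30, 32, 34, 36]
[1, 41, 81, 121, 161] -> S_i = 1 + 40*i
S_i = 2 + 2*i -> [2, 4, 6, 8, 10]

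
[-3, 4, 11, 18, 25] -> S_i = -3 + 7*i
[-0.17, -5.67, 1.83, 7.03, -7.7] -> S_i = Random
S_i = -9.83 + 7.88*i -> [-9.83, -1.95, 5.93, 13.81, 21.69]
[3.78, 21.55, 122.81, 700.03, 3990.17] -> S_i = 3.78*5.70^i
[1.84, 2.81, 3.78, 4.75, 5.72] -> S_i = 1.84 + 0.97*i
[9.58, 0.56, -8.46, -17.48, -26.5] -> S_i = 9.58 + -9.02*i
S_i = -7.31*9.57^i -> [-7.31, -69.96, -669.49, -6406.98, -61314.77]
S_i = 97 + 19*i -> [97, 116, 135, 154, 173]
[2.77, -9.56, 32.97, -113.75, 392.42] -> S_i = 2.77*(-3.45)^i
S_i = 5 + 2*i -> [5, 7, 9, 11, 13]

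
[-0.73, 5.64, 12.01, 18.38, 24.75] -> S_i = -0.73 + 6.37*i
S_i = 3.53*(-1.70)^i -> [3.53, -6.0, 10.2, -17.34, 29.48]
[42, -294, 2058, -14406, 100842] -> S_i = 42*-7^i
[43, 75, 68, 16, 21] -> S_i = Random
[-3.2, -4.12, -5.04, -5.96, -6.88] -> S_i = -3.20 + -0.92*i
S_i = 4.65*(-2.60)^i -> [4.65, -12.09, 31.43, -81.73, 212.49]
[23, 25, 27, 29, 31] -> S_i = 23 + 2*i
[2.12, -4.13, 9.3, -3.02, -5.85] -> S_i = Random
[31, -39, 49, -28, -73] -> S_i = Random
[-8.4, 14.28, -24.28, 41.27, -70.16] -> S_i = -8.40*(-1.70)^i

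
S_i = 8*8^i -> [8, 64, 512, 4096, 32768]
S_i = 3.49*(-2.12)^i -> [3.49, -7.4, 15.69, -33.25, 70.5]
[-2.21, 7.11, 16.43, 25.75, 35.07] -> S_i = -2.21 + 9.32*i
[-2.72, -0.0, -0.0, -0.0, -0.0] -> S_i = -2.72*0.00^i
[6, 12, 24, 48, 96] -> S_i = 6*2^i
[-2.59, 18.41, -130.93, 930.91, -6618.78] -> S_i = -2.59*(-7.11)^i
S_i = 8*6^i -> [8, 48, 288, 1728, 10368]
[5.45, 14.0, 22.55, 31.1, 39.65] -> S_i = 5.45 + 8.55*i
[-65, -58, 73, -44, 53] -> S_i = Random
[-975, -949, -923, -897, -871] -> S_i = -975 + 26*i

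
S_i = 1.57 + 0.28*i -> [1.57, 1.85, 2.13, 2.41, 2.69]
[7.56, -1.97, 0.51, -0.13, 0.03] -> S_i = 7.56*(-0.26)^i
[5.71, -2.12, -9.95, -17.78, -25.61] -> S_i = 5.71 + -7.83*i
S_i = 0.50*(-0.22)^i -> [0.5, -0.11, 0.02, -0.01, 0.0]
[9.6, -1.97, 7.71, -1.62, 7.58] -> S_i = Random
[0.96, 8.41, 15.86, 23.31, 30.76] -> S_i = 0.96 + 7.45*i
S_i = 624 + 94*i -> [624, 718, 812, 906, 1000]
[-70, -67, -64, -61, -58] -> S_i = -70 + 3*i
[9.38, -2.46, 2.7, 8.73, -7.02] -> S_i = Random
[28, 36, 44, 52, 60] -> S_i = 28 + 8*i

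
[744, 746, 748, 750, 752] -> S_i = 744 + 2*i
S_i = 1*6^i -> [1, 6, 36, 216, 1296]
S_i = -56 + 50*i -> [-56, -6, 44, 94, 144]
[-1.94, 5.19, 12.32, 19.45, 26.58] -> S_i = -1.94 + 7.13*i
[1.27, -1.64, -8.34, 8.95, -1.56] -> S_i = Random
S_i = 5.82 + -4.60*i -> [5.82, 1.22, -3.38, -7.98, -12.58]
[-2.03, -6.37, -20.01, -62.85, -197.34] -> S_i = -2.03*3.14^i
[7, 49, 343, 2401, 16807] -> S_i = 7*7^i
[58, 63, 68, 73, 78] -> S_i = 58 + 5*i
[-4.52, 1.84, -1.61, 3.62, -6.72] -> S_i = Random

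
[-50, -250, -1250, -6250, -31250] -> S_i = -50*5^i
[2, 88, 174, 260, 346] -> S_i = 2 + 86*i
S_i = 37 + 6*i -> [37, 43, 49, 55, 61]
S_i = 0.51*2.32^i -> [0.51, 1.18, 2.75, 6.37, 14.77]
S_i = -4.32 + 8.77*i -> [-4.32, 4.45, 13.22, 21.99, 30.76]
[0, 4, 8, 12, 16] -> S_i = 0 + 4*i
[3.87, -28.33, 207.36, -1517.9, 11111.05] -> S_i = 3.87*(-7.32)^i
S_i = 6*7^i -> [6, 42, 294, 2058, 14406]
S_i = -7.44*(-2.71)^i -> [-7.44, 20.16, -54.64, 148.07, -401.28]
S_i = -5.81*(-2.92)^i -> [-5.81, 16.97, -49.54, 144.65, -422.38]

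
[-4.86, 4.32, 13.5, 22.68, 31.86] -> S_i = -4.86 + 9.18*i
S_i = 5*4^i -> [5, 20, 80, 320, 1280]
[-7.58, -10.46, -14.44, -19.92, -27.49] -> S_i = -7.58*1.38^i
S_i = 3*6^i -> [3, 18, 108, 648, 3888]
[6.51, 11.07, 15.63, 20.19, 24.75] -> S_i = 6.51 + 4.56*i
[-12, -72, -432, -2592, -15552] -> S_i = -12*6^i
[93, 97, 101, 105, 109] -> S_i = 93 + 4*i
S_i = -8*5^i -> [-8, -40, -200, -1000, -5000]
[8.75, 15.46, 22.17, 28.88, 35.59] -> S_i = 8.75 + 6.71*i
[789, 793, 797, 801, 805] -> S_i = 789 + 4*i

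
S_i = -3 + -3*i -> [-3, -6, -9, -12, -15]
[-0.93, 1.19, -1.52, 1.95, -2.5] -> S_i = -0.93*(-1.28)^i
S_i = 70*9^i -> [70, 630, 5670, 51030, 459270]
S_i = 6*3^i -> [6, 18, 54, 162, 486]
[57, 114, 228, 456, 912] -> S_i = 57*2^i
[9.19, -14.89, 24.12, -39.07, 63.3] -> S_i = 9.19*(-1.62)^i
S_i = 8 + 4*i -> [8, 12, 16, 20, 24]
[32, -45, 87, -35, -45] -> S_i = Random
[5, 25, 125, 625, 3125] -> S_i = 5*5^i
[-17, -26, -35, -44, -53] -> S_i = -17 + -9*i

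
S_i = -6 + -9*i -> [-6, -15, -24, -33, -42]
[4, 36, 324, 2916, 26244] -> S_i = 4*9^i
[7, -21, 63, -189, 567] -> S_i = 7*-3^i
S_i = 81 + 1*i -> [81, 82, 83, 84, 85]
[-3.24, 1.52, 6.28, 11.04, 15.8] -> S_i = -3.24 + 4.76*i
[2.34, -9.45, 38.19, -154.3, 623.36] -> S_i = 2.34*(-4.04)^i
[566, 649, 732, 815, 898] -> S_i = 566 + 83*i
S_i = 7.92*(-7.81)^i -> [7.92, -61.86, 483.09, -3772.93, 29466.55]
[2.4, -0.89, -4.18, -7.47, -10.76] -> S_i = 2.40 + -3.29*i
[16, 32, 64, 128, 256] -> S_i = 16*2^i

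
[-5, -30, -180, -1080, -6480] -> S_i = -5*6^i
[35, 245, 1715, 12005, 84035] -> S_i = 35*7^i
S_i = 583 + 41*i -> [583, 624, 665, 706, 747]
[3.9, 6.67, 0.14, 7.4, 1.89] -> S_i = Random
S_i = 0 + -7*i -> [0, -7, -14, -21, -28]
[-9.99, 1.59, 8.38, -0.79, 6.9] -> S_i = Random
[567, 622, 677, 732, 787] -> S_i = 567 + 55*i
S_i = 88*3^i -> [88, 264, 792, 2376, 7128]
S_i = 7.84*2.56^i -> [7.84, 20.07, 51.38, 131.53, 336.73]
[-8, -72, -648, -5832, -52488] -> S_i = -8*9^i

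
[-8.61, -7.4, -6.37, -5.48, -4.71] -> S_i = -8.61*0.86^i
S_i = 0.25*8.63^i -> [0.25, 2.16, 18.62, 160.68, 1386.7]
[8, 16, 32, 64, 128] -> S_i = 8*2^i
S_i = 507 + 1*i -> [507, 508, 509, 510, 511]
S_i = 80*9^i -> [80, 720, 6480, 58320, 524880]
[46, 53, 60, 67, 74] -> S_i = 46 + 7*i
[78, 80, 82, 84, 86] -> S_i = 78 + 2*i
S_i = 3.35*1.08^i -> [3.35, 3.62, 3.91, 4.22, 4.56]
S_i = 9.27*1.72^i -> [9.27, 15.94, 27.42, 47.17, 81.13]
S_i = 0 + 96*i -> [0, 96, 192, 288, 384]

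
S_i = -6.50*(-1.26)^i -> [-6.5, 8.19, -10.32, 13.0, -16.38]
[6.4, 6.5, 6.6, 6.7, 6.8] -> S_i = 6.40 + 0.10*i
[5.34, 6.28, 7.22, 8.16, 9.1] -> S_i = 5.34 + 0.94*i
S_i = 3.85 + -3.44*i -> [3.85, 0.41, -3.03, -6.47, -9.91]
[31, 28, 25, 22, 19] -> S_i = 31 + -3*i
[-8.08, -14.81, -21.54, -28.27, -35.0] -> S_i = -8.08 + -6.73*i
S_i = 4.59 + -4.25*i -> [4.59, 0.34, -3.91, -8.16, -12.41]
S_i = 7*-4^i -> [7, -28, 112, -448, 1792]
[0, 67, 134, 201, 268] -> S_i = 0 + 67*i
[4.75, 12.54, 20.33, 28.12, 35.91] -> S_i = 4.75 + 7.79*i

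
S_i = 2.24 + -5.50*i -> [2.24, -3.26, -8.76, -14.26, -19.76]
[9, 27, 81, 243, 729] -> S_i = 9*3^i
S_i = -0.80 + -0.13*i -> [-0.8, -0.93, -1.06, -1.19, -1.32]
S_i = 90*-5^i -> [90, -450, 2250, -11250, 56250]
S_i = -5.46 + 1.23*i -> [-5.46, -4.23, -3.0, -1.77, -0.54]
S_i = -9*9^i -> [-9, -81, -729, -6561, -59049]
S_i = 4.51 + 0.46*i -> [4.51, 4.97, 5.43, 5.89, 6.35]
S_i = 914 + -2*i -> [914, 912, 910, 908, 906]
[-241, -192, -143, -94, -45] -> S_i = -241 + 49*i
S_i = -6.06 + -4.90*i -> [-6.06, -10.96, -15.86, -20.76, -25.66]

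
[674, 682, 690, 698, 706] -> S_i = 674 + 8*i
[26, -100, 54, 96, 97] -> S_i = Random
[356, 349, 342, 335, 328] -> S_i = 356 + -7*i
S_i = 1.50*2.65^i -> [1.5, 3.97, 10.53, 27.91, 73.97]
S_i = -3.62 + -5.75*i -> [-3.62, -9.37, -15.12, -20.87, -26.62]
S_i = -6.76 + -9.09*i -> [-6.76, -15.85, -24.94, -34.03, -43.12]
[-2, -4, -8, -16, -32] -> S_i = -2*2^i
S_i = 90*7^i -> [90, 630, 4410, 30870, 216090]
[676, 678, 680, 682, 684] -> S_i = 676 + 2*i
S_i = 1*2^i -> [1, 2, 4, 8, 16]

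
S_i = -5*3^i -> [-5, -15, -45, -135, -405]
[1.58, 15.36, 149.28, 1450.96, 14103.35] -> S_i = 1.58*9.72^i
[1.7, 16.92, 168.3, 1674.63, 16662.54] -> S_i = 1.70*9.95^i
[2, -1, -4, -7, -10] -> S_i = 2 + -3*i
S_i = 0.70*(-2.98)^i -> [0.7, -2.09, 6.22, -18.52, 55.2]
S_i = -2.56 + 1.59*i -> [-2.56, -0.97, 0.62, 2.21, 3.8]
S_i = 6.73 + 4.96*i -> [6.73, 11.69, 16.65, 21.61, 26.57]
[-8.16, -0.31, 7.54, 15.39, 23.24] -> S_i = -8.16 + 7.85*i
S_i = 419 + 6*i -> [419, 425, 431, 437, 443]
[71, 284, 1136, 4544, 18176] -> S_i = 71*4^i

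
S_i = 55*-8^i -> [55, -440, 3520, -28160, 225280]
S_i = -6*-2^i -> [-6, 12, -24, 48, -96]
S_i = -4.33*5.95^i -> [-4.33, -25.76, -153.29, -912.09, -5426.95]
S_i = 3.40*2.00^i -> [3.4, 6.8, 13.6, 27.2, 54.4]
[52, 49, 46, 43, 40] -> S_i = 52 + -3*i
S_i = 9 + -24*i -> [9, -15, -39, -63, -87]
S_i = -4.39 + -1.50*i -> [-4.39, -5.89, -7.39, -8.89, -10.39]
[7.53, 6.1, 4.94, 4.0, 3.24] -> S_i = 7.53*0.81^i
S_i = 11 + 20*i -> [11, 31, 51, 71, 91]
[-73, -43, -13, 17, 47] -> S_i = -73 + 30*i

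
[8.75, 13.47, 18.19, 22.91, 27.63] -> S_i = 8.75 + 4.72*i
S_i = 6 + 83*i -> [6, 89, 172, 255, 338]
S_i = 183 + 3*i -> [183, 186, 189, 192, 195]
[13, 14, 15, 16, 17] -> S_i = 13 + 1*i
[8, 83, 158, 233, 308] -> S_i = 8 + 75*i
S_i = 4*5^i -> [4, 20, 100, 500, 2500]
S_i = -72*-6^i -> [-72, 432, -2592, 15552, -93312]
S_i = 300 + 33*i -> [300, 333, 366, 399, 432]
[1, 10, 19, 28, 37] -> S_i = 1 + 9*i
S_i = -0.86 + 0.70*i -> [-0.86, -0.16, 0.54, 1.24, 1.94]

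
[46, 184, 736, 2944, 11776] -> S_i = 46*4^i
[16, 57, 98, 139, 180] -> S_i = 16 + 41*i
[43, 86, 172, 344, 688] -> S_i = 43*2^i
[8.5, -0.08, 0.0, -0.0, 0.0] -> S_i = 8.50*(-0.01)^i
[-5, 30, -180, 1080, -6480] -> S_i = -5*-6^i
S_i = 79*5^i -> [79, 395, 1975, 9875, 49375]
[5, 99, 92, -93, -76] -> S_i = Random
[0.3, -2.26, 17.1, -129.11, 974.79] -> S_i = 0.30*(-7.55)^i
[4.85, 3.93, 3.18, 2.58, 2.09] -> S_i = 4.85*0.81^i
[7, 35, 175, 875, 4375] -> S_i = 7*5^i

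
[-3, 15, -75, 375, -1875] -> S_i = -3*-5^i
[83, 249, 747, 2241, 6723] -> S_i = 83*3^i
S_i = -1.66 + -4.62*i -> [-1.66, -6.28, -10.9, -15.52, -20.14]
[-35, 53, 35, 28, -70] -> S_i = Random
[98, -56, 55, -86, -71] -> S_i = Random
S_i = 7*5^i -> [7, 35, 175, 875, 4375]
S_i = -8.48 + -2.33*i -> [-8.48, -10.81, -13.14, -15.47, -17.8]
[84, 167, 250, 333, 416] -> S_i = 84 + 83*i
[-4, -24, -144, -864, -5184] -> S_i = -4*6^i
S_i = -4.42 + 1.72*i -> [-4.42, -2.7, -0.98, 0.74, 2.46]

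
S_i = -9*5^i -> [-9, -45, -225, -1125, -5625]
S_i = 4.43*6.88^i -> [4.43, 30.48, 209.69, 1442.68, 9925.62]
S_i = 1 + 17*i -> [1, 18, 35, 52, 69]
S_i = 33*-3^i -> [33, -99, 297, -891, 2673]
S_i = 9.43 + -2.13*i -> [9.43, 7.3, 5.17, 3.04, 0.91]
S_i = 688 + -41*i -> [688, 647, 606, 565, 524]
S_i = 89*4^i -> [89, 356, 1424, 5696, 22784]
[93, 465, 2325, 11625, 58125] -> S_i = 93*5^i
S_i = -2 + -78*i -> [-2, -80, -158, -236, -314]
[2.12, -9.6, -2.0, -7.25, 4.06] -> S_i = Random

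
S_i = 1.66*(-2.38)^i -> [1.66, -3.95, 9.4, -22.38, 53.26]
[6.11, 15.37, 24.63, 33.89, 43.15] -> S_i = 6.11 + 9.26*i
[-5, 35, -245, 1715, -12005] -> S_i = -5*-7^i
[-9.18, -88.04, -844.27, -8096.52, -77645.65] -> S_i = -9.18*9.59^i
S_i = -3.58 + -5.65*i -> [-3.58, -9.23, -14.88, -20.53, -26.18]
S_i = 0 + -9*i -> [0, -9, -18, -27, -36]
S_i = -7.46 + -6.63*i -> [-7.46, -14.09, -20.72, -27.35, -33.98]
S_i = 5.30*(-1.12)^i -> [5.3, -5.94, 6.65, -7.45, 8.34]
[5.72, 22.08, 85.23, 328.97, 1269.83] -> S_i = 5.72*3.86^i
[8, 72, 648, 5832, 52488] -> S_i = 8*9^i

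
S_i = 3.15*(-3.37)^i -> [3.15, -10.62, 35.77, -120.56, 406.28]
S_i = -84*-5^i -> [-84, 420, -2100, 10500, -52500]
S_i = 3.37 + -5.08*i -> [3.37, -1.71, -6.79, -11.87, -16.95]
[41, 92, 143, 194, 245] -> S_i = 41 + 51*i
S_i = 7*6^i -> [7, 42, 252, 1512, 9072]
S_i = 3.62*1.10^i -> [3.62, 3.98, 4.38, 4.82, 5.3]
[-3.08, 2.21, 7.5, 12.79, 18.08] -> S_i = -3.08 + 5.29*i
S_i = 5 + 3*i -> [5, 8, 11, 14, 17]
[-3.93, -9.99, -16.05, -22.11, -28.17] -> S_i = -3.93 + -6.06*i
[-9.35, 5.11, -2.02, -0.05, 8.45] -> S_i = Random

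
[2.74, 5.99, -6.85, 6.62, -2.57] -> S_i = Random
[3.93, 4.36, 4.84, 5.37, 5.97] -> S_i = 3.93*1.11^i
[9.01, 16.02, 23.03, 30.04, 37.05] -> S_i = 9.01 + 7.01*i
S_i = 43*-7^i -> [43, -301, 2107, -14749, 103243]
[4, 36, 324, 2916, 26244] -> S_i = 4*9^i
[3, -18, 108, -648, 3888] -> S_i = 3*-6^i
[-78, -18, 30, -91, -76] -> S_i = Random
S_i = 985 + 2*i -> [985, 987, 989, 991, 993]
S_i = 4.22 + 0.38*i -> [4.22, 4.6, 4.98, 5.36, 5.74]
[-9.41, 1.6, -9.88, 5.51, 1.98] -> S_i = Random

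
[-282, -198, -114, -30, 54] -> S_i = -282 + 84*i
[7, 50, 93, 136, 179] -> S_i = 7 + 43*i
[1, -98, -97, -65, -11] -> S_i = Random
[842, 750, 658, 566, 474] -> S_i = 842 + -92*i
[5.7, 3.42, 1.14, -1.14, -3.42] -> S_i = 5.70 + -2.28*i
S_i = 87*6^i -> [87, 522, 3132, 18792, 112752]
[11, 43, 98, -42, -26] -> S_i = Random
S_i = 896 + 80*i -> [896, 976, 1056, 1136, 1216]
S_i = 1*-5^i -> [1, -5, 25, -125, 625]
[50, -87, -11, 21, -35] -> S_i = Random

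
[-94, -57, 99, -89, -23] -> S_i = Random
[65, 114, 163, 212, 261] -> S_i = 65 + 49*i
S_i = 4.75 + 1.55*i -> [4.75, 6.3, 7.85, 9.4, 10.95]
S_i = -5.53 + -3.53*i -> [-5.53, -9.06, -12.59, -16.12, -19.65]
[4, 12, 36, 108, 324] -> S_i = 4*3^i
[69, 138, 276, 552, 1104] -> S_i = 69*2^i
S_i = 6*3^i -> [6, 18, 54, 162, 486]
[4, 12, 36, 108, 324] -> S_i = 4*3^i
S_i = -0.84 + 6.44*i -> [-0.84, 5.6, 12.04, 18.48, 24.92]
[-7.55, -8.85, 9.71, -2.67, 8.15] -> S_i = Random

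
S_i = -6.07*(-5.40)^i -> [-6.07, 32.78, -177.0, 955.81, -5161.35]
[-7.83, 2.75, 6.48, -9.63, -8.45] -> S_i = Random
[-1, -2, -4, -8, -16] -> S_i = -1*2^i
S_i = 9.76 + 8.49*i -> [9.76, 18.25, 26.74, 35.23, 43.72]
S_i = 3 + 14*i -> [3, 17, 31, 45, 59]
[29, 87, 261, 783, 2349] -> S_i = 29*3^i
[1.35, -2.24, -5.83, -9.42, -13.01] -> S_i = 1.35 + -3.59*i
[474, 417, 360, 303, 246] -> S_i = 474 + -57*i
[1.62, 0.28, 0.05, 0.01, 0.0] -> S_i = 1.62*0.17^i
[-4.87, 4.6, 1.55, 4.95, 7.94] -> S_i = Random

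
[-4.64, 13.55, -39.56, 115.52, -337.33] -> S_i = -4.64*(-2.92)^i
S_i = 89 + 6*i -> [89, 95, 101, 107, 113]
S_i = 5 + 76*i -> [5, 81, 157, 233, 309]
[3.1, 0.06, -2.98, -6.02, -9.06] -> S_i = 3.10 + -3.04*i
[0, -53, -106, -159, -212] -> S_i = 0 + -53*i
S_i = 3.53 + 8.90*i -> [3.53, 12.43, 21.33, 30.23, 39.13]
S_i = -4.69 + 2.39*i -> [-4.69, -2.3, 0.09, 2.48, 4.87]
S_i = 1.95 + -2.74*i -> [1.95, -0.79, -3.53, -6.27, -9.01]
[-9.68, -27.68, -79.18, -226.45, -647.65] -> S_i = -9.68*2.86^i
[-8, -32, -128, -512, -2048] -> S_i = -8*4^i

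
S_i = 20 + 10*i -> [20, 30, 40, 50, 60]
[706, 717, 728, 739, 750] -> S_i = 706 + 11*i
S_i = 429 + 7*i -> [429, 436, 443, 450, 457]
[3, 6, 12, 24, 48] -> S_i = 3*2^i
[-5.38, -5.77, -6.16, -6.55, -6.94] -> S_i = -5.38 + -0.39*i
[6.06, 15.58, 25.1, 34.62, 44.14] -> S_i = 6.06 + 9.52*i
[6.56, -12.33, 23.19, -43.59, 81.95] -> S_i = 6.56*(-1.88)^i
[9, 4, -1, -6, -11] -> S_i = 9 + -5*i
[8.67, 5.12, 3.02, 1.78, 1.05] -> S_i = 8.67*0.59^i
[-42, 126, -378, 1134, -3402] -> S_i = -42*-3^i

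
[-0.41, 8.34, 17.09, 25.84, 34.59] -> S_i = -0.41 + 8.75*i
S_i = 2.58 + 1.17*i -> [2.58, 3.75, 4.92, 6.09, 7.26]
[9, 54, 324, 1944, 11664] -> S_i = 9*6^i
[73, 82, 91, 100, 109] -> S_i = 73 + 9*i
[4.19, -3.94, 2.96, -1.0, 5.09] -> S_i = Random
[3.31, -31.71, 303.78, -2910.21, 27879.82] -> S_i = 3.31*(-9.58)^i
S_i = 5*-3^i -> [5, -15, 45, -135, 405]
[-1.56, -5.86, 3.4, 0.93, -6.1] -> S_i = Random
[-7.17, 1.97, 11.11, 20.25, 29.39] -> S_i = -7.17 + 9.14*i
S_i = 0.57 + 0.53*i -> [0.57, 1.1, 1.63, 2.16, 2.69]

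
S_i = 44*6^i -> [44, 264, 1584, 9504, 57024]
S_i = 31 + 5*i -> [31, 36, 41, 46, 51]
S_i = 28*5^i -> [28, 140, 700, 3500, 17500]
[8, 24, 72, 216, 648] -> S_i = 8*3^i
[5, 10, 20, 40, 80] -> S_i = 5*2^i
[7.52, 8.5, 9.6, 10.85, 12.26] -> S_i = 7.52*1.13^i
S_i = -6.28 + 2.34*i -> [-6.28, -3.94, -1.6, 0.74, 3.08]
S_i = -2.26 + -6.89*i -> [-2.26, -9.15, -16.04, -22.93, -29.82]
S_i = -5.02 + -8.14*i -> [-5.02, -13.16, -21.3, -29.44, -37.58]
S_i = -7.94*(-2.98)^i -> [-7.94, 23.66, -70.51, 210.12, -626.16]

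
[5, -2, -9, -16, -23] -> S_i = 5 + -7*i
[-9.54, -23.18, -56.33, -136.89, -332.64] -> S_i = -9.54*2.43^i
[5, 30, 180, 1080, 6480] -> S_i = 5*6^i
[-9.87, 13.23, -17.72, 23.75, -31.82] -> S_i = -9.87*(-1.34)^i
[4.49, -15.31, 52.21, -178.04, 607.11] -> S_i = 4.49*(-3.41)^i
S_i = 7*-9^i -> [7, -63, 567, -5103, 45927]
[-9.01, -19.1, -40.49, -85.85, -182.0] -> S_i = -9.01*2.12^i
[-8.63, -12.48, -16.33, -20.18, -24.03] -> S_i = -8.63 + -3.85*i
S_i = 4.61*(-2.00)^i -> [4.61, -9.22, 18.44, -36.88, 73.76]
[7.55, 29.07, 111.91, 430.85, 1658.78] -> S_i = 7.55*3.85^i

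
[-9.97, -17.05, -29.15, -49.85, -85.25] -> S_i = -9.97*1.71^i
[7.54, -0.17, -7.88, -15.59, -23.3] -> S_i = 7.54 + -7.71*i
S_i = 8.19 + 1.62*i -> [8.19, 9.81, 11.43, 13.05, 14.67]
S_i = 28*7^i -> [28, 196, 1372, 9604, 67228]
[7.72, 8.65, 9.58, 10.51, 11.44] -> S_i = 7.72 + 0.93*i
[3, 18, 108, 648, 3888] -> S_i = 3*6^i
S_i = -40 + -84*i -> [-40, -124, -208, -292, -376]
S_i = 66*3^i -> [66, 198, 594, 1782, 5346]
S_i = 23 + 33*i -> [23, 56, 89, 122, 155]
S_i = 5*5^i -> [5, 25, 125, 625, 3125]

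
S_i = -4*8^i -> [-4, -32, -256, -2048, -16384]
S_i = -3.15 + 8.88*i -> [-3.15, 5.73, 14.61, 23.49, 32.37]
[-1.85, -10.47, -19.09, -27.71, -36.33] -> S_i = -1.85 + -8.62*i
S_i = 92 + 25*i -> [92, 117, 142, 167, 192]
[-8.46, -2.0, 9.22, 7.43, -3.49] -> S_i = Random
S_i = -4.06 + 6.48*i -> [-4.06, 2.42, 8.9, 15.38, 21.86]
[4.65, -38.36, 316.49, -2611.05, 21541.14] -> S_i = 4.65*(-8.25)^i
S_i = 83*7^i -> [83, 581, 4067, 28469, 199283]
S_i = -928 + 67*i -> [-928, -861, -794, -727, -660]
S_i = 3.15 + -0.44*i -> [3.15, 2.71, 2.27, 1.83, 1.39]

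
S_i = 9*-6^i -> [9, -54, 324, -1944, 11664]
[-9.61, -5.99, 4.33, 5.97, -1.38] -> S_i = Random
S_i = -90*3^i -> [-90, -270, -810, -2430, -7290]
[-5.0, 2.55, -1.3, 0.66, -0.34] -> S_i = -5.00*(-0.51)^i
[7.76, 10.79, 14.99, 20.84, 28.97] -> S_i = 7.76*1.39^i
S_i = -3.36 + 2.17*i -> [-3.36, -1.19, 0.98, 3.15, 5.32]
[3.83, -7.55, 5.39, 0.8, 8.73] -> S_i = Random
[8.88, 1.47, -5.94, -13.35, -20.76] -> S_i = 8.88 + -7.41*i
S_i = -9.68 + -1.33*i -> [-9.68, -11.01, -12.34, -13.67, -15.0]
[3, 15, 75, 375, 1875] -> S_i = 3*5^i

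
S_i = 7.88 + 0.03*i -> [7.88, 7.91, 7.94, 7.97, 8.0]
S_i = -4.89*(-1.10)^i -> [-4.89, 5.38, -5.92, 6.51, -7.16]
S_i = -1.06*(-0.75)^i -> [-1.06, 0.8, -0.6, 0.45, -0.34]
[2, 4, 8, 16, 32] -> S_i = 2*2^i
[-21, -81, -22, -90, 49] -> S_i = Random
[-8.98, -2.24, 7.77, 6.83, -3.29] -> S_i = Random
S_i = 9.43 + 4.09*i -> [9.43, 13.52, 17.61, 21.7, 25.79]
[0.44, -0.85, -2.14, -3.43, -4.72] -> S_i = 0.44 + -1.29*i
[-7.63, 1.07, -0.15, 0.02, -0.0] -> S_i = -7.63*(-0.14)^i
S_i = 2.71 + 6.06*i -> [2.71, 8.77, 14.83, 20.89, 26.95]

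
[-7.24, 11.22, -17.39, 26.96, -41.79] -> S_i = -7.24*(-1.55)^i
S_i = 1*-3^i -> [1, -3, 9, -27, 81]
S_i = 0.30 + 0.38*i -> [0.3, 0.68, 1.06, 1.44, 1.82]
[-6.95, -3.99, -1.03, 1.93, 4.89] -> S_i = -6.95 + 2.96*i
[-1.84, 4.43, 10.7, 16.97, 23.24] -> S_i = -1.84 + 6.27*i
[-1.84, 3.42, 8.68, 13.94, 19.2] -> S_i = -1.84 + 5.26*i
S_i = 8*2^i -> [8, 16, 32, 64, 128]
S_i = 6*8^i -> [6, 48, 384, 3072, 24576]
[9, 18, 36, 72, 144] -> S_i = 9*2^i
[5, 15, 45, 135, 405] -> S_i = 5*3^i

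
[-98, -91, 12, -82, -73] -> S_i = Random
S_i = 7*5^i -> [7, 35, 175, 875, 4375]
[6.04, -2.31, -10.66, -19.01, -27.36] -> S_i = 6.04 + -8.35*i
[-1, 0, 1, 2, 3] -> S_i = -1 + 1*i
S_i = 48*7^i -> [48, 336, 2352, 16464, 115248]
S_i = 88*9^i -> [88, 792, 7128, 64152, 577368]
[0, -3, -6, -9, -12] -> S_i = 0 + -3*i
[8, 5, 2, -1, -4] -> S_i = 8 + -3*i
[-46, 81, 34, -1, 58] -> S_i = Random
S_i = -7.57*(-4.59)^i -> [-7.57, 34.75, -159.49, 732.04, -3360.06]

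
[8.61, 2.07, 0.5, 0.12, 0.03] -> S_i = 8.61*0.24^i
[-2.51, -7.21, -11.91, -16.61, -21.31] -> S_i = -2.51 + -4.70*i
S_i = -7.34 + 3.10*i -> [-7.34, -4.24, -1.14, 1.96, 5.06]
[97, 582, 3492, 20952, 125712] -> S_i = 97*6^i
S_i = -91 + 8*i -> [-91, -83, -75, -67, -59]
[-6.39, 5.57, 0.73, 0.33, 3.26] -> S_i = Random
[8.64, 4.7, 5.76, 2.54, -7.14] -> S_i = Random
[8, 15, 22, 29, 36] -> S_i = 8 + 7*i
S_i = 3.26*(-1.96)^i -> [3.26, -6.39, 12.52, -24.55, 48.11]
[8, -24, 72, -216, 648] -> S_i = 8*-3^i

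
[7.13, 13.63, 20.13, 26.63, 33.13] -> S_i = 7.13 + 6.50*i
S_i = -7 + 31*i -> [-7, 24, 55, 86, 117]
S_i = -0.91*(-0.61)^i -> [-0.91, 0.56, -0.34, 0.21, -0.13]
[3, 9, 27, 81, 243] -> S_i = 3*3^i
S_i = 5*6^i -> [5, 30, 180, 1080, 6480]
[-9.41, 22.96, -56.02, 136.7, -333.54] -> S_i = -9.41*(-2.44)^i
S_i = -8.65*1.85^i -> [-8.65, -16.0, -29.6, -54.77, -101.32]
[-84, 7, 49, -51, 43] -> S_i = Random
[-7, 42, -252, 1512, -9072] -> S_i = -7*-6^i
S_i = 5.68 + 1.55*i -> [5.68, 7.23, 8.78, 10.33, 11.88]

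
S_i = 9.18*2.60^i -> [9.18, 23.87, 62.06, 161.35, 419.5]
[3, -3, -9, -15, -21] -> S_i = 3 + -6*i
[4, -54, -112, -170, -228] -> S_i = 4 + -58*i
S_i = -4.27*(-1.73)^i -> [-4.27, 7.39, -12.78, 22.11, -38.25]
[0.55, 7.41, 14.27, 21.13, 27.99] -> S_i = 0.55 + 6.86*i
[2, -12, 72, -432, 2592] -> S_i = 2*-6^i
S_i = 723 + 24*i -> [723, 747, 771, 795, 819]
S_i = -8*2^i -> [-8, -16, -32, -64, -128]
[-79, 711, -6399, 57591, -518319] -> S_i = -79*-9^i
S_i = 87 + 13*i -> [87, 100, 113, 126, 139]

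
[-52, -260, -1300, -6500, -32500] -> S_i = -52*5^i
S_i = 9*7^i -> [9, 63, 441, 3087, 21609]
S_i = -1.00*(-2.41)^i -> [-1.0, 2.41, -5.81, 14.0, -33.73]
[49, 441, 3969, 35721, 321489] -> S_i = 49*9^i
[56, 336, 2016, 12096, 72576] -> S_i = 56*6^i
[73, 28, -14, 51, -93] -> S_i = Random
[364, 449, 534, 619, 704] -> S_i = 364 + 85*i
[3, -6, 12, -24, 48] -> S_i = 3*-2^i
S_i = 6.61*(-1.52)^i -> [6.61, -10.05, 15.27, -23.21, 35.28]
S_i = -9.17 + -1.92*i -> [-9.17, -11.09, -13.01, -14.93, -16.85]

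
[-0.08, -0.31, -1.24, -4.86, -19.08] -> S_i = -0.08*3.93^i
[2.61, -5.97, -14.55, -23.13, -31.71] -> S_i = 2.61 + -8.58*i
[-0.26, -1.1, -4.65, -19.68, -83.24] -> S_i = -0.26*4.23^i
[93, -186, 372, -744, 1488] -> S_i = 93*-2^i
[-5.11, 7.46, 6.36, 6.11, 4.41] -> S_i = Random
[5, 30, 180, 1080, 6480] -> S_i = 5*6^i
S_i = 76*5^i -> [76, 380, 1900, 9500, 47500]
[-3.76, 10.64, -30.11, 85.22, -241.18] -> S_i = -3.76*(-2.83)^i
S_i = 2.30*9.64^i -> [2.3, 22.17, 213.74, 2060.44, 19862.59]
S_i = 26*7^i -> [26, 182, 1274, 8918, 62426]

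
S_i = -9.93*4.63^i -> [-9.93, -45.98, -212.87, -985.58, -4563.24]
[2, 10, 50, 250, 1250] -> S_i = 2*5^i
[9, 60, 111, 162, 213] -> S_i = 9 + 51*i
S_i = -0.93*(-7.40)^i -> [-0.93, 6.88, -50.93, 376.86, -2788.75]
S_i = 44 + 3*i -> [44, 47, 50, 53, 56]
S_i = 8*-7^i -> [8, -56, 392, -2744, 19208]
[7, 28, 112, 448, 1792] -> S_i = 7*4^i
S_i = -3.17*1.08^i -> [-3.17, -3.42, -3.7, -3.99, -4.31]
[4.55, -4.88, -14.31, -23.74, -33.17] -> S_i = 4.55 + -9.43*i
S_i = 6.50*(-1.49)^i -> [6.5, -9.68, 14.43, -21.5, 32.04]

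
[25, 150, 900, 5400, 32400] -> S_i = 25*6^i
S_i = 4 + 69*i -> [4, 73, 142, 211, 280]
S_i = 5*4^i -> [5, 20, 80, 320, 1280]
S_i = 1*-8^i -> [1, -8, 64, -512, 4096]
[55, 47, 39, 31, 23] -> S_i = 55 + -8*i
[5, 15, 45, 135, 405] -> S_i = 5*3^i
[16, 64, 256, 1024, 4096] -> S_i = 16*4^i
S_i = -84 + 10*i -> [-84, -74, -64, -54, -44]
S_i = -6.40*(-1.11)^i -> [-6.4, 7.1, -7.89, 8.75, -9.72]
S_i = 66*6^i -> [66, 396, 2376, 14256, 85536]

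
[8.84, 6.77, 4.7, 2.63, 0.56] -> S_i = 8.84 + -2.07*i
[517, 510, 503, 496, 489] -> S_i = 517 + -7*i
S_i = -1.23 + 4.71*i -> [-1.23, 3.48, 8.19, 12.9, 17.61]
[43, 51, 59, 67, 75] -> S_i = 43 + 8*i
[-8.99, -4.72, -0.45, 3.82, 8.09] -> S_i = -8.99 + 4.27*i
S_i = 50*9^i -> [50, 450, 4050, 36450, 328050]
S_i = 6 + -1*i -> [6, 5, 4, 3, 2]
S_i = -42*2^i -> [-42, -84, -168, -336, -672]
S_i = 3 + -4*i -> [3, -1, -5, -9, -13]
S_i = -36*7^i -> [-36, -252, -1764, -12348, -86436]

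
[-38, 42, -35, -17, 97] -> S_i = Random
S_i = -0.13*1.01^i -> [-0.13, -0.13, -0.13, -0.13, -0.14]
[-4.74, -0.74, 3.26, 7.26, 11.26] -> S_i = -4.74 + 4.00*i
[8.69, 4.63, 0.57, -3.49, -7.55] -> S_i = 8.69 + -4.06*i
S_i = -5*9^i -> [-5, -45, -405, -3645, -32805]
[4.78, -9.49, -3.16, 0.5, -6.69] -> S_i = Random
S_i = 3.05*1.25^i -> [3.05, 3.81, 4.77, 5.96, 7.45]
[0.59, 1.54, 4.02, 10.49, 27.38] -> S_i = 0.59*2.61^i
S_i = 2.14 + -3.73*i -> [2.14, -1.59, -5.32, -9.05, -12.78]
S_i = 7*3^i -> [7, 21, 63, 189, 567]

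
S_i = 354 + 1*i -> [354, 355, 356, 357, 358]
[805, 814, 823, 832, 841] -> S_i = 805 + 9*i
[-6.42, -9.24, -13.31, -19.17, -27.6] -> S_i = -6.42*1.44^i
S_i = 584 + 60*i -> [584, 644, 704, 764, 824]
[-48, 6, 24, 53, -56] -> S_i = Random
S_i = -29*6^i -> [-29, -174, -1044, -6264, -37584]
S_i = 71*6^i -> [71, 426, 2556, 15336, 92016]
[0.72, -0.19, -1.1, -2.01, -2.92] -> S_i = 0.72 + -0.91*i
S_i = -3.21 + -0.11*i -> [-3.21, -3.32, -3.43, -3.54, -3.65]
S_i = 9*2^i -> [9, 18, 36, 72, 144]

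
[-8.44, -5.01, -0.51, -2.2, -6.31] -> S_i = Random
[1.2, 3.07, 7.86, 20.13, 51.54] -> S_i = 1.20*2.56^i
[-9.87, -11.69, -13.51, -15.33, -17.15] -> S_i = -9.87 + -1.82*i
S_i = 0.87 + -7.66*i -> [0.87, -6.79, -14.45, -22.11, -29.77]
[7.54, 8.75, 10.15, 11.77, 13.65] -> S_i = 7.54*1.16^i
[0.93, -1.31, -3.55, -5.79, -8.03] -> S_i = 0.93 + -2.24*i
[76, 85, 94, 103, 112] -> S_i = 76 + 9*i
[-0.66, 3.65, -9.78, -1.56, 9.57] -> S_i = Random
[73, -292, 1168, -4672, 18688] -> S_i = 73*-4^i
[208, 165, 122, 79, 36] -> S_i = 208 + -43*i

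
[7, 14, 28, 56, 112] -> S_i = 7*2^i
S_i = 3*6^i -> [3, 18, 108, 648, 3888]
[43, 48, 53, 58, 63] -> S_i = 43 + 5*i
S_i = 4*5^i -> [4, 20, 100, 500, 2500]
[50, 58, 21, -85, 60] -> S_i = Random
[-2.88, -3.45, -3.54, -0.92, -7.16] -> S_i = Random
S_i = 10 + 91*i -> [10, 101, 192, 283, 374]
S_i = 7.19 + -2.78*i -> [7.19, 4.41, 1.63, -1.15, -3.93]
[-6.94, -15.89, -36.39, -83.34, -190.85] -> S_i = -6.94*2.29^i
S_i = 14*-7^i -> [14, -98, 686, -4802, 33614]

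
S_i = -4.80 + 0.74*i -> [-4.8, -4.06, -3.32, -2.58, -1.84]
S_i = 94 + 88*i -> [94, 182, 270, 358, 446]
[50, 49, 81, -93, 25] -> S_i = Random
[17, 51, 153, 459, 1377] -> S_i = 17*3^i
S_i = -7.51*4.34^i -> [-7.51, -32.59, -141.46, -613.92, -2664.4]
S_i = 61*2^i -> [61, 122, 244, 488, 976]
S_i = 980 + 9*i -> [980, 989, 998, 1007, 1016]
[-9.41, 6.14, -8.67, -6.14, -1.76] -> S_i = Random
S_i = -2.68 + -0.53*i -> [-2.68, -3.21, -3.74, -4.27, -4.8]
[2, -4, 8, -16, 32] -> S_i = 2*-2^i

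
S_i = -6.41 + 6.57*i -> [-6.41, 0.16, 6.73, 13.3, 19.87]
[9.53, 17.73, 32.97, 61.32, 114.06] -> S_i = 9.53*1.86^i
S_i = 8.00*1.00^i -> [8.0, 8.0, 8.0, 8.0, 8.0]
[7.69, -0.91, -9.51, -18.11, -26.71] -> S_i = 7.69 + -8.60*i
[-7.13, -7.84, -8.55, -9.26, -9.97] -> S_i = -7.13 + -0.71*i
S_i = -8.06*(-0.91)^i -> [-8.06, 7.33, -6.67, 6.07, -5.53]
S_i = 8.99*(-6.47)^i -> [8.99, -58.17, 376.33, -2434.85, 15753.49]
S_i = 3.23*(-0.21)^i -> [3.23, -0.68, 0.14, -0.03, 0.01]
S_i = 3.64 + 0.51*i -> [3.64, 4.15, 4.66, 5.17, 5.68]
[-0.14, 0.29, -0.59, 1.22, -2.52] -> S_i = -0.14*(-2.06)^i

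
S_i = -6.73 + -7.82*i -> [-6.73, -14.55, -22.37, -30.19, -38.01]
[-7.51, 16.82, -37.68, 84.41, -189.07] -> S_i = -7.51*(-2.24)^i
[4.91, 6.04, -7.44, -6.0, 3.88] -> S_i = Random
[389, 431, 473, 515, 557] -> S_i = 389 + 42*i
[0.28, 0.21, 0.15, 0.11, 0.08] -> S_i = 0.28*0.74^i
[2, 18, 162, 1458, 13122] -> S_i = 2*9^i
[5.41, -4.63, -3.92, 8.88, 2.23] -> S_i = Random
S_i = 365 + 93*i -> [365, 458, 551, 644, 737]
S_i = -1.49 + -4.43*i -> [-1.49, -5.92, -10.35, -14.78, -19.21]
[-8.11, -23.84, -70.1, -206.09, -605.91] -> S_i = -8.11*2.94^i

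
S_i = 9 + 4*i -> [9, 13, 17, 21, 25]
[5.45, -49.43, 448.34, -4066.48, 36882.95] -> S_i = 5.45*(-9.07)^i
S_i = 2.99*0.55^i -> [2.99, 1.64, 0.9, 0.5, 0.27]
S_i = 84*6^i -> [84, 504, 3024, 18144, 108864]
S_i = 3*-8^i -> [3, -24, 192, -1536, 12288]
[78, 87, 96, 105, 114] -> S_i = 78 + 9*i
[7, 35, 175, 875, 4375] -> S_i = 7*5^i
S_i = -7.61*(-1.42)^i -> [-7.61, 10.81, -15.34, 21.79, -30.94]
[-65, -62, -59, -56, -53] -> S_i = -65 + 3*i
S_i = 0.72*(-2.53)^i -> [0.72, -1.82, 4.61, -11.66, 29.5]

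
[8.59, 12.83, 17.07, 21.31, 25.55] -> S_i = 8.59 + 4.24*i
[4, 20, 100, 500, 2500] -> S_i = 4*5^i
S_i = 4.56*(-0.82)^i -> [4.56, -3.74, 3.07, -2.51, 2.06]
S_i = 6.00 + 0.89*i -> [6.0, 6.89, 7.78, 8.67, 9.56]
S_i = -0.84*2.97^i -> [-0.84, -2.49, -7.41, -22.01, -65.36]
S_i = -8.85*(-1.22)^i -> [-8.85, 10.8, -13.17, 16.07, -19.61]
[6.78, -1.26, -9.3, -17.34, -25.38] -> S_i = 6.78 + -8.04*i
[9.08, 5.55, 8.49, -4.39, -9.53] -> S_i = Random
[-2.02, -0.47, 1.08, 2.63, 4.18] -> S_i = -2.02 + 1.55*i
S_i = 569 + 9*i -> [569, 578, 587, 596, 605]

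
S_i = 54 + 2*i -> [54, 56, 58, 60, 62]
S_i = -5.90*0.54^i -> [-5.9, -3.19, -1.72, -0.93, -0.5]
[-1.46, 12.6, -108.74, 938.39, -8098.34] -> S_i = -1.46*(-8.63)^i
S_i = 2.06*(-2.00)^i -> [2.06, -4.12, 8.24, -16.48, 32.96]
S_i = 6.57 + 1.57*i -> [6.57, 8.14, 9.71, 11.28, 12.85]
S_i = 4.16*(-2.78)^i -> [4.16, -11.56, 32.15, -89.38, 248.47]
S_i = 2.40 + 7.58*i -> [2.4, 9.98, 17.56, 25.14, 32.72]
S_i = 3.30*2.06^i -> [3.3, 6.8, 14.0, 28.85, 59.43]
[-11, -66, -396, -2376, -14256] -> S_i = -11*6^i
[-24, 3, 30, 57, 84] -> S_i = -24 + 27*i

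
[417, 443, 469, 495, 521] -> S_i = 417 + 26*i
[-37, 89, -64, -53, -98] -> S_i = Random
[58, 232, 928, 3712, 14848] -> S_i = 58*4^i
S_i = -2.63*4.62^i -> [-2.63, -12.15, -56.14, -259.35, -1198.18]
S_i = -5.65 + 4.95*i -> [-5.65, -0.7, 4.25, 9.2, 14.15]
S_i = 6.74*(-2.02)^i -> [6.74, -13.61, 27.5, -55.55, 112.22]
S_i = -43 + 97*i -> [-43, 54, 151, 248, 345]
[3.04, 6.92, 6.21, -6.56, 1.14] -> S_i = Random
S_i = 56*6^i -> [56, 336, 2016, 12096, 72576]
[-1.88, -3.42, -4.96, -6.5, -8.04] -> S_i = -1.88 + -1.54*i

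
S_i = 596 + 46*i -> [596, 642, 688, 734, 780]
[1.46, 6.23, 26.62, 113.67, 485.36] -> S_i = 1.46*4.27^i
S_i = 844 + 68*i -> [844, 912, 980, 1048, 1116]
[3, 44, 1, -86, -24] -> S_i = Random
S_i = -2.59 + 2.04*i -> [-2.59, -0.55, 1.49, 3.53, 5.57]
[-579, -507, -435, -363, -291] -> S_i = -579 + 72*i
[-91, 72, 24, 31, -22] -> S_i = Random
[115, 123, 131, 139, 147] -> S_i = 115 + 8*i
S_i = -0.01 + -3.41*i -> [-0.01, -3.42, -6.83, -10.24, -13.65]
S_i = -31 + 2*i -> [-31, -29, -27, -25, -23]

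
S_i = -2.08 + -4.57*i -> [-2.08, -6.65, -11.22, -15.79, -20.36]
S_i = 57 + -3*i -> [57, 54, 51, 48, 45]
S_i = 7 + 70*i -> [7, 77, 147, 217, 287]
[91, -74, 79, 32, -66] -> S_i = Random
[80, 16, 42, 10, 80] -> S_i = Random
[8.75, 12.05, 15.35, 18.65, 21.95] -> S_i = 8.75 + 3.30*i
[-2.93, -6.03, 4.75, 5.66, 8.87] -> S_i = Random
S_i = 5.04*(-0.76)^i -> [5.04, -3.83, 2.91, -2.21, 1.68]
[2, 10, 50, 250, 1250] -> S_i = 2*5^i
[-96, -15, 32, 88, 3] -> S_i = Random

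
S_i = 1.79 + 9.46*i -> [1.79, 11.25, 20.71, 30.17, 39.63]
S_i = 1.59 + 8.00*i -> [1.59, 9.59, 17.59, 25.59, 33.59]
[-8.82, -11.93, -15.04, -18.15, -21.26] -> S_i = -8.82 + -3.11*i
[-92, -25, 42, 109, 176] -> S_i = -92 + 67*i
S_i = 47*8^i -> [47, 376, 3008, 24064, 192512]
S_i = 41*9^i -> [41, 369, 3321, 29889, 269001]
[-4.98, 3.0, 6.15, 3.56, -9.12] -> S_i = Random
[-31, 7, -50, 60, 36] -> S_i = Random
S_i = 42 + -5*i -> [42, 37, 32, 27, 22]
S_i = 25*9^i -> [25, 225, 2025, 18225, 164025]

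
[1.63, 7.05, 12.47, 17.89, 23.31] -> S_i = 1.63 + 5.42*i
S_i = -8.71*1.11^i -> [-8.71, -9.67, -10.73, -11.91, -13.22]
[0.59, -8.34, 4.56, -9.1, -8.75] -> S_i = Random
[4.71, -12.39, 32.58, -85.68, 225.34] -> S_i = 4.71*(-2.63)^i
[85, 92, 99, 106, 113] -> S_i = 85 + 7*i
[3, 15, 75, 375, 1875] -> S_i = 3*5^i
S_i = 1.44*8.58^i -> [1.44, 12.36, 106.01, 909.55, 7803.9]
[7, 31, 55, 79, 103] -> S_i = 7 + 24*i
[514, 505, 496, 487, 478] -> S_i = 514 + -9*i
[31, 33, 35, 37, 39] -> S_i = 31 + 2*i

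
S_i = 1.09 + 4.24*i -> [1.09, 5.33, 9.57, 13.81, 18.05]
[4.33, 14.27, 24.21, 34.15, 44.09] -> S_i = 4.33 + 9.94*i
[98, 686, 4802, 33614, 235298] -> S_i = 98*7^i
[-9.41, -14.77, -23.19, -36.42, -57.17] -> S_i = -9.41*1.57^i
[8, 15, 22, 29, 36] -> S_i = 8 + 7*i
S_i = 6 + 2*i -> [6, 8, 10, 12, 14]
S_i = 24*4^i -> [24, 96, 384, 1536, 6144]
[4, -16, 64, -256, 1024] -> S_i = 4*-4^i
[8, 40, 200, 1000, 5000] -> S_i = 8*5^i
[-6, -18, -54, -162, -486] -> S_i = -6*3^i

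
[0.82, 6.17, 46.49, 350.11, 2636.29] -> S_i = 0.82*7.53^i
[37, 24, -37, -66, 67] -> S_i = Random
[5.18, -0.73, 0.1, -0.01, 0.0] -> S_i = 5.18*(-0.14)^i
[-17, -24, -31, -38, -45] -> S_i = -17 + -7*i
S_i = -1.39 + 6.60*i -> [-1.39, 5.21, 11.81, 18.41, 25.01]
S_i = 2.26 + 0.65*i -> [2.26, 2.91, 3.56, 4.21, 4.86]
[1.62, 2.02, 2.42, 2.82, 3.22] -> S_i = 1.62 + 0.40*i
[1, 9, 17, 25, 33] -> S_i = 1 + 8*i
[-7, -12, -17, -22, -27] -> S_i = -7 + -5*i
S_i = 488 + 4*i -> [488, 492, 496, 500, 504]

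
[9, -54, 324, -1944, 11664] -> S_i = 9*-6^i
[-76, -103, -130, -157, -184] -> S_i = -76 + -27*i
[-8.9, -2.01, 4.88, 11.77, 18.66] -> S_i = -8.90 + 6.89*i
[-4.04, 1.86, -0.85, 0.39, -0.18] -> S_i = -4.04*(-0.46)^i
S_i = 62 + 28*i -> [62, 90, 118, 146, 174]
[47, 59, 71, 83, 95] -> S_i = 47 + 12*i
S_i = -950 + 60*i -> [-950, -890, -830, -770, -710]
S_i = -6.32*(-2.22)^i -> [-6.32, 14.03, -31.15, 69.15, -153.51]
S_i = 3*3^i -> [3, 9, 27, 81, 243]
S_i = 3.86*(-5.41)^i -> [3.86, -20.88, 112.97, -611.19, 3306.56]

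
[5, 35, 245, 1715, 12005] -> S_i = 5*7^i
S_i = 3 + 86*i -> [3, 89, 175, 261, 347]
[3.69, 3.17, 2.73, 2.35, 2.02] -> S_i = 3.69*0.86^i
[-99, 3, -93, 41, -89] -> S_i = Random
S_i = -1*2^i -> [-1, -2, -4, -8, -16]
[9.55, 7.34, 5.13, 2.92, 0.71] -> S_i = 9.55 + -2.21*i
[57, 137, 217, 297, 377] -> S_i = 57 + 80*i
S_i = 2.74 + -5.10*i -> [2.74, -2.36, -7.46, -12.56, -17.66]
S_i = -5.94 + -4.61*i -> [-5.94, -10.55, -15.16, -19.77, -24.38]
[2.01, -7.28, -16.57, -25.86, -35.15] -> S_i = 2.01 + -9.29*i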